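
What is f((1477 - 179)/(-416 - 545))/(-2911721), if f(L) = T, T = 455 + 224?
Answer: -679/2911721 ≈ -0.00023320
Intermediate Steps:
T = 679
f(L) = 679
f((1477 - 179)/(-416 - 545))/(-2911721) = 679/(-2911721) = 679*(-1/2911721) = -679/2911721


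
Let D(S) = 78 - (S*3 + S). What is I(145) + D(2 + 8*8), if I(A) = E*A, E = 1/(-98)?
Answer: -18373/98 ≈ -187.48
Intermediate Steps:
E = -1/98 ≈ -0.010204
I(A) = -A/98
D(S) = 78 - 4*S (D(S) = 78 - (3*S + S) = 78 - 4*S)
I(145) + D(2 + 8*8) = -1/98*145 + (78 - 4*(2 + 8*8)) = -145/98 + (78 - 4*(2 + 64)) = -145/98 + (78 - 4*66) = -145/98 + (78 - 264) = -145/98 - 186 = -18373/98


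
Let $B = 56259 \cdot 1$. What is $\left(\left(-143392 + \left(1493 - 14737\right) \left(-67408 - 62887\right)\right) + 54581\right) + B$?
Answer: $1725594428$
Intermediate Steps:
$B = 56259$
$\left(\left(-143392 + \left(1493 - 14737\right) \left(-67408 - 62887\right)\right) + 54581\right) + B = \left(\left(-143392 + \left(1493 - 14737\right) \left(-67408 - 62887\right)\right) + 54581\right) + 56259 = \left(\left(-143392 - -1725626980\right) + 54581\right) + 56259 = \left(\left(-143392 + 1725626980\right) + 54581\right) + 56259 = \left(1725483588 + 54581\right) + 56259 = 1725538169 + 56259 = 1725594428$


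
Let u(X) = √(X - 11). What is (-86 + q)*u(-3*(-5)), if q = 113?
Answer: 54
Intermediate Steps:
u(X) = √(-11 + X)
(-86 + q)*u(-3*(-5)) = (-86 + 113)*√(-11 - 3*(-5)) = 27*√(-11 + 15) = 27*√4 = 27*2 = 54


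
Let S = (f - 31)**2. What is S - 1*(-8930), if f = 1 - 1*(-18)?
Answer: 9074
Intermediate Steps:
f = 19 (f = 1 + 18 = 19)
S = 144 (S = (19 - 31)**2 = (-12)**2 = 144)
S - 1*(-8930) = 144 - 1*(-8930) = 144 + 8930 = 9074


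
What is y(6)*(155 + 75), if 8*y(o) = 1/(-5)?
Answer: -23/4 ≈ -5.7500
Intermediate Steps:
y(o) = -1/40 (y(o) = (⅛)/(-5) = (⅛)*(-⅕) = -1/40)
y(6)*(155 + 75) = -(155 + 75)/40 = -1/40*230 = -23/4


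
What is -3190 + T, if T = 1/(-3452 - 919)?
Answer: -13943491/4371 ≈ -3190.0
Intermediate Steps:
T = -1/4371 (T = 1/(-4371) = -1/4371 ≈ -0.00022878)
-3190 + T = -3190 - 1/4371 = -13943491/4371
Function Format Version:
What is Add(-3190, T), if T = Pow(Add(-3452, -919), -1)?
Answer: Rational(-13943491, 4371) ≈ -3190.0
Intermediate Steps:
T = Rational(-1, 4371) (T = Pow(-4371, -1) = Rational(-1, 4371) ≈ -0.00022878)
Add(-3190, T) = Add(-3190, Rational(-1, 4371)) = Rational(-13943491, 4371)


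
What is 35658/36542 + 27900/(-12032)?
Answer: -73810593/54959168 ≈ -1.3430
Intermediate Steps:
35658/36542 + 27900/(-12032) = 35658*(1/36542) + 27900*(-1/12032) = 17829/18271 - 6975/3008 = -73810593/54959168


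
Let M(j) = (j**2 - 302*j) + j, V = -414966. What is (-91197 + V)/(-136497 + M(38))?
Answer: 506163/146491 ≈ 3.4552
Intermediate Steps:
M(j) = j**2 - 301*j
(-91197 + V)/(-136497 + M(38)) = (-91197 - 414966)/(-136497 + 38*(-301 + 38)) = -506163/(-136497 + 38*(-263)) = -506163/(-136497 - 9994) = -506163/(-146491) = -506163*(-1/146491) = 506163/146491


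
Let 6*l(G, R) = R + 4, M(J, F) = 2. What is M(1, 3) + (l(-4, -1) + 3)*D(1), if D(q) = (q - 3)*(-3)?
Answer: 23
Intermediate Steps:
l(G, R) = ⅔ + R/6 (l(G, R) = (R + 4)/6 = (4 + R)/6 = ⅔ + R/6)
D(q) = 9 - 3*q (D(q) = (-3 + q)*(-3) = 9 - 3*q)
M(1, 3) + (l(-4, -1) + 3)*D(1) = 2 + ((⅔ + (⅙)*(-1)) + 3)*(9 - 3*1) = 2 + ((⅔ - ⅙) + 3)*(9 - 3) = 2 + (½ + 3)*6 = 2 + (7/2)*6 = 2 + 21 = 23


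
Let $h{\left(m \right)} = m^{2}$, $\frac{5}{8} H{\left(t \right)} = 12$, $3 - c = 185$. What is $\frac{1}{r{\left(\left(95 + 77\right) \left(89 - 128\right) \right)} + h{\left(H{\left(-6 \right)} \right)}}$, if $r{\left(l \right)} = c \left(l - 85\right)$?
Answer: $\frac{25}{30917366} \approx 8.0861 \cdot 10^{-7}$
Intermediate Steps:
$c = -182$ ($c = 3 - 185 = -182$)
$H{\left(t \right)} = \frac{96}{5}$ ($H{\left(t \right)} = \frac{8}{5} \cdot 12 = \frac{96}{5}$)
$r{\left(l \right)} = 15470 - 182 l$ ($r{\left(l \right)} = - 182 \left(l - 85\right) = - 182 \left(-85 + l\right) = 15470 - 182 l$)
$\frac{1}{r{\left(\left(95 + 77\right) \left(89 - 128\right) \right)} + h{\left(H{\left(-6 \right)} \right)}} = \frac{1}{\left(15470 - 182 \left(95 + 77\right) \left(89 - 128\right)\right) + \left(\frac{96}{5}\right)^{2}} = \frac{1}{\left(15470 - 182 \cdot 172 \left(-39\right)\right) + \frac{9216}{25}} = \frac{1}{\left(15470 - -1220856\right) + \frac{9216}{25}} = \frac{1}{\left(15470 + 1220856\right) + \frac{9216}{25}} = \frac{1}{1236326 + \frac{9216}{25}} = \frac{1}{\frac{30917366}{25}} = \frac{25}{30917366}$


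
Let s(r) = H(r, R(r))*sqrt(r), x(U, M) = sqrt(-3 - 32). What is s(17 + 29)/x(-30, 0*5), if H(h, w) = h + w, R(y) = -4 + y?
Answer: -88*I*sqrt(1610)/35 ≈ -100.89*I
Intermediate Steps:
x(U, M) = I*sqrt(35) (x(U, M) = sqrt(-35) = I*sqrt(35))
s(r) = sqrt(r)*(-4 + 2*r) (s(r) = (r + (-4 + r))*sqrt(r) = (-4 + 2*r)*sqrt(r) = sqrt(r)*(-4 + 2*r))
s(17 + 29)/x(-30, 0*5) = (2*sqrt(17 + 29)*(-2 + (17 + 29)))/((I*sqrt(35))) = (2*sqrt(46)*(-2 + 46))*(-I*sqrt(35)/35) = (2*sqrt(46)*44)*(-I*sqrt(35)/35) = (88*sqrt(46))*(-I*sqrt(35)/35) = -88*I*sqrt(1610)/35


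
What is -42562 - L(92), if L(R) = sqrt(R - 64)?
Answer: -42562 - 2*sqrt(7) ≈ -42567.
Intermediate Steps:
L(R) = sqrt(-64 + R)
-42562 - L(92) = -42562 - sqrt(-64 + 92) = -42562 - sqrt(28) = -42562 - 2*sqrt(7)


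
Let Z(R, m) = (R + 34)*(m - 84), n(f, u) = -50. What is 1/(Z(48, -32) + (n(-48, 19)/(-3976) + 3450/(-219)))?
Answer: -145124/1382703863 ≈ -0.00010496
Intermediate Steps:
Z(R, m) = (-84 + m)*(34 + R) (Z(R, m) = (34 + R)*(-84 + m) = (-84 + m)*(34 + R))
1/(Z(48, -32) + (n(-48, 19)/(-3976) + 3450/(-219))) = 1/((-2856 - 84*48 + 34*(-32) + 48*(-32)) + (-50/(-3976) + 3450/(-219))) = 1/((-2856 - 4032 - 1088 - 1536) + (-50*(-1/3976) + 3450*(-1/219))) = 1/(-9512 + (25/1988 - 1150/73)) = 1/(-9512 - 2284375/145124) = 1/(-1382703863/145124) = -145124/1382703863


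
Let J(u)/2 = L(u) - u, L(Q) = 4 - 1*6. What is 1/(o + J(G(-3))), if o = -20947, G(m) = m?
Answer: -1/20945 ≈ -4.7744e-5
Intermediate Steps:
L(Q) = -2 (L(Q) = 4 - 6 = -2)
J(u) = -4 - 2*u (J(u) = 2*(-2 - u) = -4 - 2*u)
1/(o + J(G(-3))) = 1/(-20947 + (-4 - 2*(-3))) = 1/(-20947 + (-4 + 6)) = 1/(-20947 + 2) = 1/(-20945) = -1/20945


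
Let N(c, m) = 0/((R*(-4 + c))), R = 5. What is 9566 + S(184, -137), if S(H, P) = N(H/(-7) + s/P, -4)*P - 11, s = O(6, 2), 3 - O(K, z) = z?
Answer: 9555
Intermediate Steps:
O(K, z) = 3 - z
s = 1 (s = 3 - 1*2 = 3 - 2 = 1)
N(c, m) = 0 (N(c, m) = 0/((5*(-4 + c))) = 0/(-20 + 5*c) = 0)
S(H, P) = -11 (S(H, P) = 0*P - 11 = 0 - 11 = -11)
9566 + S(184, -137) = 9566 - 11 = 9555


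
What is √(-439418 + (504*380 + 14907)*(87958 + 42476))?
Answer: 10*√269246599 ≈ 1.6409e+5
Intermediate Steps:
√(-439418 + (504*380 + 14907)*(87958 + 42476)) = √(-439418 + (191520 + 14907)*130434) = √(-439418 + 206427*130434) = √(-439418 + 26925099318) = √26924659900 = 10*√269246599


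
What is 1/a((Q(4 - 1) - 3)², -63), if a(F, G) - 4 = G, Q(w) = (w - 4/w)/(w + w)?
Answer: -1/59 ≈ -0.016949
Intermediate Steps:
Q(w) = (w - 4/w)/(2*w) (Q(w) = (w - 4/w)/((2*w)) = (w - 4/w)*(1/(2*w)) = (w - 4/w)/(2*w))
a(F, G) = 4 + G
1/a((Q(4 - 1) - 3)², -63) = 1/(4 - 63) = 1/(-59) = -1/59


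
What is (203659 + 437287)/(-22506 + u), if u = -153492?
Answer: -320473/87999 ≈ -3.6418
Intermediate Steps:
(203659 + 437287)/(-22506 + u) = (203659 + 437287)/(-22506 - 153492) = 640946/(-175998) = 640946*(-1/175998) = -320473/87999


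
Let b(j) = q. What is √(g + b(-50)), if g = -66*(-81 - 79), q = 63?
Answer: √10623 ≈ 103.07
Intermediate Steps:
b(j) = 63
g = 10560 (g = -66*(-160) = 10560)
√(g + b(-50)) = √(10560 + 63) = √10623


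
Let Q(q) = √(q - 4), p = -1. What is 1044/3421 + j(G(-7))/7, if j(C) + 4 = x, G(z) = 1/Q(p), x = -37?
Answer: -132953/23947 ≈ -5.5520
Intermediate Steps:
Q(q) = √(-4 + q)
G(z) = -I*√5/5 (G(z) = 1/(√(-4 - 1)) = 1/(√(-5)) = 1/(I*√5) = -I*√5/5)
j(C) = -41 (j(C) = -4 - 37 = -41)
1044/3421 + j(G(-7))/7 = 1044/3421 - 41/7 = -132953/23947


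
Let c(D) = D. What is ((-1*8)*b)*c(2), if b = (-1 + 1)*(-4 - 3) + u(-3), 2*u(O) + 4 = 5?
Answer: -8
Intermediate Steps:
u(O) = ½ (u(O) = -2 + (½)*5 = -2 + 5/2 = ½)
b = ½ (b = (-1 + 1)*(-4 - 3) + ½ = 0*(-7) + ½ = 0 + ½ = ½ ≈ 0.50000)
((-1*8)*b)*c(2) = (-1*8*(½))*2 = -8*½*2 = -4*2 = -8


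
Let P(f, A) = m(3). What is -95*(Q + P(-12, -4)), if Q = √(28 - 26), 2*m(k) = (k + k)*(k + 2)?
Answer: -1425 - 95*√2 ≈ -1559.3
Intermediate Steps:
m(k) = k*(2 + k) (m(k) = ((k + k)*(k + 2))/2 = ((2*k)*(2 + k))/2 = (2*k*(2 + k))/2 = k*(2 + k))
P(f, A) = 15 (P(f, A) = 3*(2 + 3) = 3*5 = 15)
Q = √2 ≈ 1.4142
-95*(Q + P(-12, -4)) = -95*(√2 + 15) = -95*(15 + √2) = -1425 - 95*√2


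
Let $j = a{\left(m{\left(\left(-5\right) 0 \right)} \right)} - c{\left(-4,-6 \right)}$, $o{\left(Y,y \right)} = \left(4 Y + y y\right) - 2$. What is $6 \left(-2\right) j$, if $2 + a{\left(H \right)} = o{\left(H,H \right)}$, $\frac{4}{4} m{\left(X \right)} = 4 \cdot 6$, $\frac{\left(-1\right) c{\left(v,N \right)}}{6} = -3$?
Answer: $-7800$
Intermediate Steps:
$c{\left(v,N \right)} = 18$ ($c{\left(v,N \right)} = \left(-6\right) \left(-3\right) = 18$)
$o{\left(Y,y \right)} = -2 + y^{2} + 4 Y$ ($o{\left(Y,y \right)} = \left(4 Y + y^{2}\right) - 2 = \left(y^{2} + 4 Y\right) - 2 = -2 + y^{2} + 4 Y$)
$m{\left(X \right)} = 24$ ($m{\left(X \right)} = 4 \cdot 6 = 24$)
$a{\left(H \right)} = -4 + H^{2} + 4 H$ ($a{\left(H \right)} = -2 + \left(-2 + H^{2} + 4 H\right) = -4 + H^{2} + 4 H$)
$j = 650$ ($j = \left(-4 + 24^{2} + 4 \cdot 24\right) - 18 = \left(-4 + 576 + 96\right) - 18 = 668 - 18 = 650$)
$6 \left(-2\right) j = 6 \left(-2\right) 650 = \left(-12\right) 650 = -7800$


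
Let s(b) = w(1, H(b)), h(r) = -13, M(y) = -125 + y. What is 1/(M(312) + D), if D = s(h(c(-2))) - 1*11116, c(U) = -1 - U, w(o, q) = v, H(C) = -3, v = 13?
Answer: -1/10916 ≈ -9.1609e-5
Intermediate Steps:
w(o, q) = 13
s(b) = 13
D = -11103 (D = 13 - 1*11116 = 13 - 11116 = -11103)
1/(M(312) + D) = 1/((-125 + 312) - 11103) = 1/(187 - 11103) = 1/(-10916) = -1/10916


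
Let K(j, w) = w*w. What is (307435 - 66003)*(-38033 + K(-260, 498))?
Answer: 50693718472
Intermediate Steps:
K(j, w) = w²
(307435 - 66003)*(-38033 + K(-260, 498)) = (307435 - 66003)*(-38033 + 498²) = 241432*(-38033 + 248004) = 241432*209971 = 50693718472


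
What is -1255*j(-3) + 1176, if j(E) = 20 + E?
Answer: -20159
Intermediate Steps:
-1255*j(-3) + 1176 = -1255*(20 - 3) + 1176 = -1255*17 + 1176 = -21335 + 1176 = -20159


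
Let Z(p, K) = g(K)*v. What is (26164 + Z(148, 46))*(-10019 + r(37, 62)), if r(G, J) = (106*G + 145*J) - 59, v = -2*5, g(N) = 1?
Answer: 74120436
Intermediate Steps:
v = -10
r(G, J) = -59 + 106*G + 145*J
Z(p, K) = -10 (Z(p, K) = 1*(-10) = -10)
(26164 + Z(148, 46))*(-10019 + r(37, 62)) = (26164 - 10)*(-10019 + (-59 + 106*37 + 145*62)) = 26154*(-10019 + (-59 + 3922 + 8990)) = 26154*(-10019 + 12853) = 26154*2834 = 74120436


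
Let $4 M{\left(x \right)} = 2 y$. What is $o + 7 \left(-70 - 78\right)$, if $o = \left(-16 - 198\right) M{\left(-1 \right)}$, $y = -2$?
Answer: $-822$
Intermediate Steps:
$M{\left(x \right)} = -1$ ($M{\left(x \right)} = \frac{2 \left(-2\right)}{4} = \frac{1}{4} \left(-4\right) = -1$)
$o = 214$ ($o = \left(-16 - 198\right) \left(-1\right) = \left(-214\right) \left(-1\right) = 214$)
$o + 7 \left(-70 - 78\right) = 214 + 7 \left(-70 - 78\right) = 214 + 7 \left(-148\right) = 214 - 1036 = -822$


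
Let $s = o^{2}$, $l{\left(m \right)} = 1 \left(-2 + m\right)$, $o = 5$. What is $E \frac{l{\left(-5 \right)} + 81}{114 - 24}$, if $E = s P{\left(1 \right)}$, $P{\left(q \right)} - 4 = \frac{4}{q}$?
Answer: $\frac{1480}{9} \approx 164.44$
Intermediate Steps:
$P{\left(q \right)} = 4 + \frac{4}{q}$
$l{\left(m \right)} = -2 + m$
$s = 25$ ($s = 5^{2} = 25$)
$E = 200$ ($E = 25 \left(4 + \frac{4}{1}\right) = 25 \left(4 + 4 \cdot 1\right) = 25 \left(4 + 4\right) = 25 \cdot 8 = 200$)
$E \frac{l{\left(-5 \right)} + 81}{114 - 24} = 200 \frac{\left(-2 - 5\right) + 81}{114 - 24} = 200 \frac{-7 + 81}{90} = 200 \cdot 74 \cdot \frac{1}{90} = 200 \cdot \frac{37}{45} = \frac{1480}{9}$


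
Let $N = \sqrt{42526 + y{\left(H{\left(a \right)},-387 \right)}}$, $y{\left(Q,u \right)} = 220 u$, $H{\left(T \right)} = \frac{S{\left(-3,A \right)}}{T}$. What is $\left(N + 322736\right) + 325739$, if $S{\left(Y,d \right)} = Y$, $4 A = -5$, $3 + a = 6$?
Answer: $648475 + i \sqrt{42614} \approx 6.4848 \cdot 10^{5} + 206.43 i$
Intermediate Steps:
$a = 3$ ($a = -3 + 6 = 3$)
$A = - \frac{5}{4}$ ($A = \frac{1}{4} \left(-5\right) = - \frac{5}{4} \approx -1.25$)
$H{\left(T \right)} = - \frac{3}{T}$
$N = i \sqrt{42614}$ ($N = \sqrt{42526 + 220 \left(-387\right)} = \sqrt{42526 - 85140} = \sqrt{-42614} = i \sqrt{42614} \approx 206.43 i$)
$\left(N + 322736\right) + 325739 = \left(i \sqrt{42614} + 322736\right) + 325739 = \left(322736 + i \sqrt{42614}\right) + 325739 = 648475 + i \sqrt{42614}$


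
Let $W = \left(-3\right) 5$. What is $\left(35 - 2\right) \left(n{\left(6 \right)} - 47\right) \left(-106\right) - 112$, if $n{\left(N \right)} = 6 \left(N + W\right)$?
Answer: $353186$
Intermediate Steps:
$W = -15$
$n{\left(N \right)} = -90 + 6 N$ ($n{\left(N \right)} = 6 \left(N - 15\right) = 6 \left(-15 + N\right) = -90 + 6 N$)
$\left(35 - 2\right) \left(n{\left(6 \right)} - 47\right) \left(-106\right) - 112 = \left(35 - 2\right) \left(\left(-90 + 6 \cdot 6\right) - 47\right) \left(-106\right) - 112 = 33 \left(\left(-90 + 36\right) - 47\right) \left(-106\right) - 112 = 33 \left(-54 - 47\right) \left(-106\right) - 112 = 33 \left(-101\right) \left(-106\right) - 112 = \left(-3333\right) \left(-106\right) - 112 = 353298 - 112 = 353186$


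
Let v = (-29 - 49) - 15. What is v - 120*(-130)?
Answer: 15507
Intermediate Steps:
v = -93 (v = -78 - 15 = -93)
v - 120*(-130) = -93 - 120*(-130) = -93 + 15600 = 15507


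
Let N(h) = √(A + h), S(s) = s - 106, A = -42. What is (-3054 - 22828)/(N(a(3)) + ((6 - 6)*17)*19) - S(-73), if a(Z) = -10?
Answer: 179 + 12941*I*√13/13 ≈ 179.0 + 3589.2*I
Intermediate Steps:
S(s) = -106 + s
N(h) = √(-42 + h)
(-3054 - 22828)/(N(a(3)) + ((6 - 6)*17)*19) - S(-73) = (-3054 - 22828)/(√(-42 - 10) + ((6 - 6)*17)*19) - (-106 - 73) = -25882/(√(-52) + (0*17)*19) - 1*(-179) = -25882/(2*I*√13 + 0*19) + 179 = -25882/(2*I*√13 + 0) + 179 = -25882*(-I*√13/26) + 179 = -(-12941)*I*√13/13 + 179 = 12941*I*√13/13 + 179 = 179 + 12941*I*√13/13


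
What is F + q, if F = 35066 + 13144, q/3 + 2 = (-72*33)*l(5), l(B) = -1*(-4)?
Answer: 19692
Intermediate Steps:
l(B) = 4
q = -28518 (q = -6 + 3*(-72*33*4) = -6 + 3*(-2376*4) = -6 + 3*(-9504) = -6 - 28512 = -28518)
F = 48210
F + q = 48210 - 28518 = 19692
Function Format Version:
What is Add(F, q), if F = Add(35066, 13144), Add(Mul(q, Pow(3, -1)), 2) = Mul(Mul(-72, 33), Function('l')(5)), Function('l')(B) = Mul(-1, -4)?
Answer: 19692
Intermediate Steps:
Function('l')(B) = 4
q = -28518 (q = Add(-6, Mul(3, Mul(Mul(-72, 33), 4))) = Add(-6, Mul(3, Mul(-2376, 4))) = Add(-6, Mul(3, -9504)) = Add(-6, -28512) = -28518)
F = 48210
Add(F, q) = Add(48210, -28518) = 19692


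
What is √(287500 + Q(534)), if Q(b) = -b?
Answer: √286966 ≈ 535.69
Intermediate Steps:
√(287500 + Q(534)) = √(287500 - 1*534) = √(287500 - 534) = √286966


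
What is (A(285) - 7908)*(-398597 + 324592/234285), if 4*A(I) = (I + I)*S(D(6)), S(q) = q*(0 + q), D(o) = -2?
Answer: 228419645310638/78095 ≈ 2.9249e+9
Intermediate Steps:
S(q) = q² (S(q) = q*q = q²)
A(I) = 2*I (A(I) = ((I + I)*(-2)²)/4 = ((2*I)*4)/4 = (8*I)/4 = 2*I)
(A(285) - 7908)*(-398597 + 324592/234285) = (2*285 - 7908)*(-398597 + 324592/234285) = (570 - 7908)*(-398597 + 324592*(1/234285)) = -7338*(-398597 + 324592/234285) = -7338*(-93384973553/234285) = 228419645310638/78095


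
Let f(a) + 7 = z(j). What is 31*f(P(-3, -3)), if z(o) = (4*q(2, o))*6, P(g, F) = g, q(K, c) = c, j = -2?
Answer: -1705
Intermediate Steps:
z(o) = 24*o (z(o) = (4*o)*6 = 24*o)
f(a) = -55 (f(a) = -7 + 24*(-2) = -7 - 48 = -55)
31*f(P(-3, -3)) = 31*(-55) = -1705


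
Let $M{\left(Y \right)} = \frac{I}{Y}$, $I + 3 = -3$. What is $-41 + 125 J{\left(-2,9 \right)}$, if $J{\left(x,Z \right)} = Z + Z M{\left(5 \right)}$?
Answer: $-266$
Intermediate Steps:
$I = -6$ ($I = -3 - 3 = -6$)
$M{\left(Y \right)} = - \frac{6}{Y}$
$J{\left(x,Z \right)} = - \frac{Z}{5}$ ($J{\left(x,Z \right)} = Z + Z \left(- \frac{6}{5}\right) = Z - \frac{6 Z}{5} = - \frac{Z}{5}$)
$-41 + 125 J{\left(-2,9 \right)} = -41 + 125 \left(\left(- \frac{1}{5}\right) 9\right) = -41 + 125 \left(- \frac{9}{5}\right) = -41 - 225 = -266$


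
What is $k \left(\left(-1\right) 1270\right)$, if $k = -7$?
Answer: $8890$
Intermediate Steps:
$k \left(\left(-1\right) 1270\right) = - 7 \left(\left(-1\right) 1270\right) = \left(-7\right) \left(-1270\right) = 8890$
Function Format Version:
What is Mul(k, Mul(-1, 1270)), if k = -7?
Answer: 8890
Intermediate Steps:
Mul(k, Mul(-1, 1270)) = Mul(-7, Mul(-1, 1270)) = Mul(-7, -1270) = 8890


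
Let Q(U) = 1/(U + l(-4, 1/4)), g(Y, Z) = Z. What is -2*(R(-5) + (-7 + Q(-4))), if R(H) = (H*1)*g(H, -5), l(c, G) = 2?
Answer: -35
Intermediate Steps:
Q(U) = 1/(2 + U) (Q(U) = 1/(U + 2) = 1/(2 + U))
R(H) = -5*H (R(H) = (H*1)*(-5) = H*(-5) = -5*H)
-2*(R(-5) + (-7 + Q(-4))) = -2*(-5*(-5) + (-7 + 1/(2 - 4))) = -2*(25 + (-7 + 1/(-2))) = -2*(25 + (-7 - 1/2)) = -2*(25 - 15/2) = -2*35/2 = -35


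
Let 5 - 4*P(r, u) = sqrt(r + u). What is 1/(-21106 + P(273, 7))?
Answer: -337676/7126567281 + 8*sqrt(70)/7126567281 ≈ -4.7373e-5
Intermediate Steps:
P(r, u) = 5/4 - sqrt(r + u)/4
1/(-21106 + P(273, 7)) = 1/(-21106 + (5/4 - sqrt(273 + 7)/4)) = 1/(-21106 + (5/4 - sqrt(70)/2)) = 1/(-84419/4 - sqrt(70)/2)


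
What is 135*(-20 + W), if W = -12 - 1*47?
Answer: -10665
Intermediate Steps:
W = -59 (W = -12 - 47 = -59)
135*(-20 + W) = 135*(-20 - 59) = 135*(-79) = -10665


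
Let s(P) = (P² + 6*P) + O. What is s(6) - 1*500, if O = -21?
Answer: -449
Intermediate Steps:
s(P) = -21 + P² + 6*P (s(P) = (P² + 6*P) - 21 = -21 + P² + 6*P)
s(6) - 1*500 = (-21 + 6² + 6*6) - 1*500 = (-21 + 36 + 36) - 500 = 51 - 500 = -449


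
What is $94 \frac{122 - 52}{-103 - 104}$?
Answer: $- \frac{6580}{207} \approx -31.787$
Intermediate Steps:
$94 \frac{122 - 52}{-103 - 104} = 94 \frac{70}{-207} = 94 \cdot 70 \left(- \frac{1}{207}\right) = 94 \left(- \frac{70}{207}\right) = - \frac{6580}{207}$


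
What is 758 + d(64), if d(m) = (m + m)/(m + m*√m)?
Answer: 6824/9 ≈ 758.22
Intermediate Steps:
d(m) = 2*m/(m + m^(3/2)) (d(m) = (2*m)/(m + m^(3/2)) = 2*m/(m + m^(3/2)))
758 + d(64) = 758 + 2*64/(64 + 64^(3/2)) = 758 + 2*64/(64 + 512) = 758 + 2*64/576 = 758 + 2*64*(1/576) = 758 + 2/9 = 6824/9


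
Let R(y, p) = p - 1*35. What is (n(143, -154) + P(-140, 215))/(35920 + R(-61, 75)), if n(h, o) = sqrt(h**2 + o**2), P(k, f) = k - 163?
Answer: -303/35960 + 11*sqrt(365)/35960 ≈ -0.0025819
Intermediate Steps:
P(k, f) = -163 + k
R(y, p) = -35 + p (R(y, p) = p - 35 = -35 + p)
(n(143, -154) + P(-140, 215))/(35920 + R(-61, 75)) = (sqrt(143**2 + (-154)**2) + (-163 - 140))/(35920 + (-35 + 75)) = (sqrt(20449 + 23716) - 303)/(35920 + 40) = (sqrt(44165) - 303)/35960 = (11*sqrt(365) - 303)*(1/35960) = (-303 + 11*sqrt(365))*(1/35960) = -303/35960 + 11*sqrt(365)/35960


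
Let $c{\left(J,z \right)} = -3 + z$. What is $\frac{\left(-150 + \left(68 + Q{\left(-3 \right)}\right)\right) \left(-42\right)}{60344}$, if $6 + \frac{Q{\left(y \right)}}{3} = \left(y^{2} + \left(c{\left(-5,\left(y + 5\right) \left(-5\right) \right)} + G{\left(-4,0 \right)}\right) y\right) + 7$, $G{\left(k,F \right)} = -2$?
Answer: $- \frac{1743}{30172} \approx -0.057769$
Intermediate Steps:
$Q{\left(y \right)} = 3 + 3 y^{2} + 3 y \left(-30 - 5 y\right)$ ($Q{\left(y \right)} = -18 + 3 \left(\left(y^{2} + \left(\left(-3 + \left(y + 5\right) \left(-5\right)\right) - 2\right) y\right) + 7\right) = -18 + 3 \left(\left(y^{2} + \left(\left(-3 + \left(5 + y\right) \left(-5\right)\right) - 2\right) y\right) + 7\right) = -18 + 3 \left(\left(y^{2} + \left(\left(-3 - \left(25 + 5 y\right)\right) - 2\right) y\right) + 7\right) = -18 + 3 \left(\left(y^{2} + \left(\left(-28 - 5 y\right) - 2\right) y\right) + 7\right) = -18 + 3 \left(\left(y^{2} + \left(-30 - 5 y\right) y\right) + 7\right) = -18 + 3 \left(\left(y^{2} + y \left(-30 - 5 y\right)\right) + 7\right) = -18 + 3 \left(7 + y^{2} + y \left(-30 - 5 y\right)\right) = -18 + \left(21 + 3 y^{2} + 3 y \left(-30 - 5 y\right)\right) = 3 + 3 y^{2} + 3 y \left(-30 - 5 y\right)$)
$\frac{\left(-150 + \left(68 + Q{\left(-3 \right)}\right)\right) \left(-42\right)}{60344} = \frac{\left(-150 + \left(68 - \left(-273 + 108\right)\right)\right) \left(-42\right)}{60344} = \left(-150 + \left(68 + \left(3 + 270 - 108\right)\right)\right) \left(-42\right) \frac{1}{60344} = \left(-150 + \left(68 + 165\right)\right) \left(-42\right) \frac{1}{60344} = \left(-150 + 233\right) \left(-42\right) \frac{1}{60344} = 83 \left(-42\right) \frac{1}{60344} = \left(-3486\right) \frac{1}{60344} = - \frac{1743}{30172}$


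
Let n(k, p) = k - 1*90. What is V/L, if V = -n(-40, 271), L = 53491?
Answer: 130/53491 ≈ 0.0024303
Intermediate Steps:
n(k, p) = -90 + k (n(k, p) = k - 90 = -90 + k)
V = 130 (V = -(-90 - 40) = -1*(-130) = 130)
V/L = 130/53491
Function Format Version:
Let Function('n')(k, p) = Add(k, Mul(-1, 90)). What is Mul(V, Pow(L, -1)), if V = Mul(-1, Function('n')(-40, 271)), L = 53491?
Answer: Rational(130, 53491) ≈ 0.0024303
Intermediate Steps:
Function('n')(k, p) = Add(-90, k) (Function('n')(k, p) = Add(k, -90) = Add(-90, k))
V = 130 (V = Mul(-1, Add(-90, -40)) = Mul(-1, -130) = 130)
Mul(V, Pow(L, -1)) = Mul(130, Pow(53491, -1)) = Mul(130, Rational(1, 53491)) = Rational(130, 53491)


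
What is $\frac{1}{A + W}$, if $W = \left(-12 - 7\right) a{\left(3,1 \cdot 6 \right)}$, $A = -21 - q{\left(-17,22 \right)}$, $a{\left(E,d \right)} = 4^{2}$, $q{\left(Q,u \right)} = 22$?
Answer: $- \frac{1}{347} \approx -0.0028818$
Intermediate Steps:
$a{\left(E,d \right)} = 16$
$A = -43$ ($A = -21 - 22 = -43$)
$W = -304$ ($W = \left(-12 - 7\right) 16 = \left(-19\right) 16 = -304$)
$\frac{1}{A + W} = \frac{1}{-43 - 304} = \frac{1}{-347} = - \frac{1}{347}$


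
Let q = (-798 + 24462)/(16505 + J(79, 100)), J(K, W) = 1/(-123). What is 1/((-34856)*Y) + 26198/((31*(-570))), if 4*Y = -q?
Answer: -55369967571967/37347894827280 ≈ -1.4825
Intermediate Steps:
J(K, W) = -1/123
q = 1455336/1015057 (q = (-798 + 24462)/(16505 - 1/123) = 23664/(2030114/123) = 23664*(123/2030114) = 1455336/1015057 ≈ 1.4337)
Y = -363834/1015057 (Y = (-1*1455336/1015057)/4 = (¼)*(-1455336/1015057) = -363834/1015057 ≈ -0.35844)
1/((-34856)*Y) + 26198/((31*(-570))) = 1/((-34856)*(-363834/1015057)) + 26198/((31*(-570))) = -1/34856*(-1015057/363834) + 26198/(-17670) = 1015057/12681797904 + 26198*(-1/17670) = 1015057/12681797904 - 13099/8835 = -55369967571967/37347894827280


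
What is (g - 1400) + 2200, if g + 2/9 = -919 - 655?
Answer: -6968/9 ≈ -774.22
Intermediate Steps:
g = -14168/9 (g = -2/9 + (-919 - 655) = -2/9 - 1574 = -14168/9 ≈ -1574.2)
(g - 1400) + 2200 = (-14168/9 - 1400) + 2200 = -26768/9 + 2200 = -6968/9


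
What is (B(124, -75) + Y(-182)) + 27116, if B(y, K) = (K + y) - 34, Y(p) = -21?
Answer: 27110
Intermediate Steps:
B(y, K) = -34 + K + y
(B(124, -75) + Y(-182)) + 27116 = ((-34 - 75 + 124) - 21) + 27116 = (15 - 21) + 27116 = -6 + 27116 = 27110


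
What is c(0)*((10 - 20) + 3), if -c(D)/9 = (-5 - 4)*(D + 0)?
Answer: 0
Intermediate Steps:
c(D) = 81*D (c(D) = -9*(-5 - 4)*(D + 0) = -(-81)*D = 81*D)
c(0)*((10 - 20) + 3) = (81*0)*((10 - 20) + 3) = 0*(-10 + 3) = 0*(-7) = 0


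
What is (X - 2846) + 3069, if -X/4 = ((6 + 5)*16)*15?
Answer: -10337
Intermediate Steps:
X = -10560 (X = -4*(6 + 5)*16*15 = -4*11*16*15 = -704*15 = -4*2640 = -10560)
(X - 2846) + 3069 = (-10560 - 2846) + 3069 = -13406 + 3069 = -10337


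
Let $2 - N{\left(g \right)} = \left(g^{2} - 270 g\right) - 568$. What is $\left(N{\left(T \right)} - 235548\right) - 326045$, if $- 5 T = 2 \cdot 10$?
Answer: $-562119$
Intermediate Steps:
$T = -4$ ($T = - \frac{2 \cdot 10}{5} = \left(- \frac{1}{5}\right) 20 = -4$)
$N{\left(g \right)} = 570 - g^{2} + 270 g$ ($N{\left(g \right)} = 2 - \left(\left(g^{2} - 270 g\right) - 568\right) = 2 - \left(-568 + g^{2} - 270 g\right) = 2 + \left(568 - g^{2} + 270 g\right) = 570 - g^{2} + 270 g$)
$\left(N{\left(T \right)} - 235548\right) - 326045 = \left(\left(570 - \left(-4\right)^{2} + 270 \left(-4\right)\right) - 235548\right) - 326045 = \left(\left(570 - 16 - 1080\right) - 235548\right) - 326045 = \left(-526 - 235548\right) - 326045 = -236074 - 326045 = -562119$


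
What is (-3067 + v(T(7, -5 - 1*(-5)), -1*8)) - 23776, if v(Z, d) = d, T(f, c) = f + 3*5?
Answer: -26851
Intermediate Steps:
T(f, c) = 15 + f (T(f, c) = f + 15 = 15 + f)
(-3067 + v(T(7, -5 - 1*(-5)), -1*8)) - 23776 = (-3067 - 1*8) - 23776 = (-3067 - 8) - 23776 = -3075 - 23776 = -26851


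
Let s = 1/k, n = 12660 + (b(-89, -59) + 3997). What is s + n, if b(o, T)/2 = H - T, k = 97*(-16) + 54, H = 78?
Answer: 25362637/1498 ≈ 16931.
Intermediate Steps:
k = -1498 (k = -1552 + 54 = -1498)
b(o, T) = 156 - 2*T (b(o, T) = 2*(78 - T) = 156 - 2*T)
n = 16931 (n = 12660 + ((156 - 2*(-59)) + 3997) = 12660 + ((156 + 118) + 3997) = 12660 + (274 + 3997) = 12660 + 4271 = 16931)
s = -1/1498 (s = 1/(-1498) = -1/1498 ≈ -0.00066756)
s + n = -1/1498 + 16931 = 25362637/1498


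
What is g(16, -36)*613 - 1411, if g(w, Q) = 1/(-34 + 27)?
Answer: -10490/7 ≈ -1498.6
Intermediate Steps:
g(w, Q) = -1/7 (g(w, Q) = 1/(-7) = -1/7)
g(16, -36)*613 - 1411 = -1/7*613 - 1411 = -613/7 - 1411 = -10490/7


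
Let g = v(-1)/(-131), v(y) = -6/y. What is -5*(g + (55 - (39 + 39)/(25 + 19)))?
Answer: -766345/2882 ≈ -265.91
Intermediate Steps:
g = -6/131 (g = -6/(-1)/(-131) = -6*(-1)*(-1/131) = 6*(-1/131) = -6/131 ≈ -0.045802)
-5*(g + (55 - (39 + 39)/(25 + 19))) = -5*(-6/131 + (55 - (39 + 39)/(25 + 19))) = -5*(-6/131 + (55 - 78/44)) = -5*(-6/131 + (55 - 1*39/22)) = -5*(-6/131 + (55 - 39/22)) = -5*(-6/131 + 1171/22) = -5*153269/2882 = -766345/2882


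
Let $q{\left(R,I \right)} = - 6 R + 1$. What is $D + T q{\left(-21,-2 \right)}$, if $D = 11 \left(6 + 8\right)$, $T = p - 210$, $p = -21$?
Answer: $-29183$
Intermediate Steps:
$q{\left(R,I \right)} = 1 - 6 R$
$T = -231$ ($T = -21 - 210 = -231$)
$D = 154$ ($D = 11 \cdot 14 = 154$)
$D + T q{\left(-21,-2 \right)} = 154 - 231 \left(1 - -126\right) = 154 - 231 \left(1 + 126\right) = 154 - 29337 = -29183$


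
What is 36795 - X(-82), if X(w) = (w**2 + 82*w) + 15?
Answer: 36780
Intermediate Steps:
X(w) = 15 + w**2 + 82*w
36795 - X(-82) = 36795 - (15 + (-82)**2 + 82*(-82)) = 36795 - (15 + 6724 - 6724) = 36795 - 1*15 = 36795 - 15 = 36780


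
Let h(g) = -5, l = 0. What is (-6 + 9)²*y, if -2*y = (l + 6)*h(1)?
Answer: 135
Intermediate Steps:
y = 15 (y = -(0 + 6)*(-5)/2 = -3*(-5) = -½*(-30) = 15)
(-6 + 9)²*y = (-6 + 9)²*15 = 3²*15 = 9*15 = 135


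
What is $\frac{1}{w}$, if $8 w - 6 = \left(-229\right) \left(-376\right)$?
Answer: $\frac{4}{43055} \approx 9.2904 \cdot 10^{-5}$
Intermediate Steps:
$w = \frac{43055}{4}$ ($w = \frac{3}{4} + \frac{\left(-229\right) \left(-376\right)}{8} = \frac{3}{4} + \frac{1}{8} \cdot 86104 = \frac{3}{4} + 10763 = \frac{43055}{4} \approx 10764.0$)
$\frac{1}{w} = \frac{1}{\frac{43055}{4}} = \frac{4}{43055}$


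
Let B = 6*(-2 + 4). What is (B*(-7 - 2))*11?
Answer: -1188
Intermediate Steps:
B = 12 (B = 6*2 = 12)
(B*(-7 - 2))*11 = (12*(-7 - 2))*11 = (12*(-9))*11 = -108*11 = -1188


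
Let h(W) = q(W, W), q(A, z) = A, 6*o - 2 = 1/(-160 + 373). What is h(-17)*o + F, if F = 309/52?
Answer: 8717/33228 ≈ 0.26234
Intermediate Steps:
o = 427/1278 (o = 1/3 + 1/(6*(-160 + 373)) = 1/3 + (1/6)/213 = 1/3 + (1/6)*(1/213) = 1/3 + 1/1278 = 427/1278 ≈ 0.33412)
h(W) = W
F = 309/52 (F = 309*(1/52) = 309/52 ≈ 5.9423)
h(-17)*o + F = -17*427/1278 + 309/52 = -7259/1278 + 309/52 = 8717/33228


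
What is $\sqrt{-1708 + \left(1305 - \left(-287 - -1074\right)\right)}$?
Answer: $i \sqrt{1190} \approx 34.496 i$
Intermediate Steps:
$\sqrt{-1708 + \left(1305 - \left(-287 - -1074\right)\right)} = \sqrt{-1708 + \left(1305 - \left(-287 + 1074\right)\right)} = \sqrt{-1708 + \left(1305 - 787\right)} = \sqrt{-1708 + 518} = \sqrt{-1190} = i \sqrt{1190}$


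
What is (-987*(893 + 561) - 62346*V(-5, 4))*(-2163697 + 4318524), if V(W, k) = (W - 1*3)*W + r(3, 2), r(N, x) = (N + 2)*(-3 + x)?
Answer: -7794457463016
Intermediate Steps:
r(N, x) = (-3 + x)*(2 + N) (r(N, x) = (2 + N)*(-3 + x) = (-3 + x)*(2 + N))
V(W, k) = -5 + W*(-3 + W) (V(W, k) = (W - 1*3)*W + (-6 - 3*3 + 2*2 + 3*2) = (W - 3)*W + (-6 - 9 + 4 + 6) = (-3 + W)*W - 5 = W*(-3 + W) - 5 = -5 + W*(-3 + W))
(-987*(893 + 561) - 62346*V(-5, 4))*(-2163697 + 4318524) = (-987*(893 + 561) - 62346*(-5 + (-5)**2 - 3*(-5)))*(-2163697 + 4318524) = (-987*1454 - 62346*(-5 + 25 + 15))*2154827 = (-1435098 - 62346*35)*2154827 = (-1435098 - 2182110)*2154827 = -3617208*2154827 = -7794457463016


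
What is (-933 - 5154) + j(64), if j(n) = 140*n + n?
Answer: 2937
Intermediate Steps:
j(n) = 141*n
(-933 - 5154) + j(64) = (-933 - 5154) + 141*64 = -6087 + 9024 = 2937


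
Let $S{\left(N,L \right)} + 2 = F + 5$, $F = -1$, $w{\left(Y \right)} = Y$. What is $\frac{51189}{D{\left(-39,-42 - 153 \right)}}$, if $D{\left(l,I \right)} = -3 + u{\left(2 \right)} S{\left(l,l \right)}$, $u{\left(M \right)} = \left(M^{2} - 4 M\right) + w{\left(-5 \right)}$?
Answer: $- \frac{17063}{7} \approx -2437.6$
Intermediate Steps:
$u{\left(M \right)} = -5 + M^{2} - 4 M$ ($u{\left(M \right)} = \left(M^{2} - 4 M\right) - 5 = -5 + M^{2} - 4 M$)
$S{\left(N,L \right)} = 2$ ($S{\left(N,L \right)} = -2 + \left(-1 + 5\right) = -2 + 4 = 2$)
$D{\left(l,I \right)} = -21$ ($D{\left(l,I \right)} = -3 + \left(-5 + 2^{2} - 8\right) 2 = -3 + \left(-5 + 4 - 8\right) 2 = -3 - 18 = -21$)
$\frac{51189}{D{\left(-39,-42 - 153 \right)}} = \frac{51189}{-21} = 51189 \left(- \frac{1}{21}\right) = - \frac{17063}{7}$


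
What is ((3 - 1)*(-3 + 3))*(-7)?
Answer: 0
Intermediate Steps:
((3 - 1)*(-3 + 3))*(-7) = (2*0)*(-7) = 0*(-7) = 0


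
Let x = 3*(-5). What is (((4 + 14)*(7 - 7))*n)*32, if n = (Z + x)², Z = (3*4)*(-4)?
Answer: 0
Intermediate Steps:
Z = -48 (Z = 12*(-4) = -48)
x = -15
n = 3969 (n = (-48 - 15)² = (-63)² = 3969)
(((4 + 14)*(7 - 7))*n)*32 = (((4 + 14)*(7 - 7))*3969)*32 = ((18*0)*3969)*32 = (0*3969)*32 = 0*32 = 0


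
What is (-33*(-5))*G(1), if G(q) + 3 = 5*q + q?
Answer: 495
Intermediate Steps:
G(q) = -3 + 6*q (G(q) = -3 + (5*q + q) = -3 + 6*q)
(-33*(-5))*G(1) = (-33*(-5))*(-3 + 6*1) = 165*(-3 + 6) = 165*3 = 495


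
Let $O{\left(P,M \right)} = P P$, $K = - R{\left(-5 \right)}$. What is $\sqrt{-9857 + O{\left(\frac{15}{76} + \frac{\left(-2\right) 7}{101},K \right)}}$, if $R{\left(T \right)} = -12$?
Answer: $\frac{i \sqrt{580783857031}}{7676} \approx 99.282 i$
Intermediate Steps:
$K = 12$ ($K = \left(-1\right) \left(-12\right) = 12$)
$O{\left(P,M \right)} = P^{2}$
$\sqrt{-9857 + O{\left(\frac{15}{76} + \frac{\left(-2\right) 7}{101},K \right)}} = \sqrt{-9857 + \left(\frac{15}{76} + \frac{\left(-2\right) 7}{101}\right)^{2}} = \sqrt{-9857 + \left(15 \cdot \frac{1}{76} - \frac{14}{101}\right)^{2}} = \sqrt{-9857 + \left(\frac{15}{76} - \frac{14}{101}\right)^{2}} = \sqrt{-9857 + \left(\frac{451}{7676}\right)^{2}} = \sqrt{-9857 + \frac{203401}{58920976}} = \sqrt{- \frac{580783857031}{58920976}} = \frac{i \sqrt{580783857031}}{7676}$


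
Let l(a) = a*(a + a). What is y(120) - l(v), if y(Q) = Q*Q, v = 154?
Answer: -33032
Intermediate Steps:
y(Q) = Q²
l(a) = 2*a² (l(a) = a*(2*a) = 2*a²)
y(120) - l(v) = 120² - 2*154² = 14400 - 2*23716 = 14400 - 1*47432 = 14400 - 47432 = -33032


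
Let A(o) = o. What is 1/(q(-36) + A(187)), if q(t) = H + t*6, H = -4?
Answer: -1/33 ≈ -0.030303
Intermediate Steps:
q(t) = -4 + 6*t (q(t) = -4 + t*6 = -4 + 6*t)
1/(q(-36) + A(187)) = 1/((-4 + 6*(-36)) + 187) = 1/((-4 - 216) + 187) = 1/(-220 + 187) = 1/(-33) = -1/33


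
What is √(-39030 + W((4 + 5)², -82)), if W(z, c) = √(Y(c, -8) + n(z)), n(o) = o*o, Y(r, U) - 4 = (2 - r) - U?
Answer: √(-39030 + √6657) ≈ 197.35*I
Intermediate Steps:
Y(r, U) = 6 - U - r (Y(r, U) = 4 + ((2 - r) - U) = 4 + (2 - U - r) = 6 - U - r)
n(o) = o²
W(z, c) = √(14 + z² - c) (W(z, c) = √((6 - 1*(-8) - c) + z²) = √((6 + 8 - c) + z²) = √((14 - c) + z²) = √(14 + z² - c))
√(-39030 + W((4 + 5)², -82)) = √(-39030 + √(14 + ((4 + 5)²)² - 1*(-82))) = √(-39030 + √(14 + (9²)² + 82)) = √(-39030 + √(14 + 81² + 82)) = √(-39030 + √(14 + 6561 + 82)) = √(-39030 + √6657)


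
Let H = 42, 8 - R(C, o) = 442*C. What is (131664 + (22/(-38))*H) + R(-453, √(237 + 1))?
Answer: 6305600/19 ≈ 3.3187e+5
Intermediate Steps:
R(C, o) = 8 - 442*C
(131664 + (22/(-38))*H) + R(-453, √(237 + 1)) = (131664 + (22/(-38))*42) + (8 - 442*(-453)) = (131664 - 1/38*22*42) + (8 + 200226) = (131664 - 11/19*42) + 200234 = (131664 - 462/19) + 200234 = 2501154/19 + 200234 = 6305600/19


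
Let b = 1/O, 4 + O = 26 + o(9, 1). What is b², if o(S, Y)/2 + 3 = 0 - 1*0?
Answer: 1/256 ≈ 0.0039063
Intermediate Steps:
o(S, Y) = -6 (o(S, Y) = -6 + 2*(0 - 1*0) = -6 + 2*(0 + 0) = -6 + 2*0 = -6 + 0 = -6)
O = 16 (O = -4 + (26 - 6) = -4 + 20 = 16)
b = 1/16 ≈ 0.062500
b² = (1/16)² = 1/256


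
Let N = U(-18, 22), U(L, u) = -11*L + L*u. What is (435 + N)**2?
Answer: 56169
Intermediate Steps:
N = -198 (N = -18*(-11 + 22) = -18*11 = -198)
(435 + N)**2 = (435 - 198)**2 = 237**2 = 56169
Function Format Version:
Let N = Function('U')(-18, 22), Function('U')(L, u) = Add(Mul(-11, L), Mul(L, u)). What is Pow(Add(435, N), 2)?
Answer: 56169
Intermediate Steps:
N = -198 (N = Mul(-18, Add(-11, 22)) = Mul(-18, 11) = -198)
Pow(Add(435, N), 2) = Pow(Add(435, -198), 2) = Pow(237, 2) = 56169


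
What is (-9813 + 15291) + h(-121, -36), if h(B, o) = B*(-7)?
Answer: 6325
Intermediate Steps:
h(B, o) = -7*B
(-9813 + 15291) + h(-121, -36) = (-9813 + 15291) - 7*(-121) = 5478 + 847 = 6325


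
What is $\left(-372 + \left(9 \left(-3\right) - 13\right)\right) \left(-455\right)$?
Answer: $187460$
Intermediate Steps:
$\left(-372 + \left(9 \left(-3\right) - 13\right)\right) \left(-455\right) = \left(-372 - 40\right) \left(-455\right) = \left(-412\right) \left(-455\right) = 187460$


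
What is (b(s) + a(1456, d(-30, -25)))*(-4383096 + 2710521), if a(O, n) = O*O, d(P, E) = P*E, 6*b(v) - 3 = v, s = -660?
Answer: -7091137616475/2 ≈ -3.5456e+12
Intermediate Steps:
b(v) = 1/2 + v/6
d(P, E) = E*P
a(O, n) = O**2
(b(s) + a(1456, d(-30, -25)))*(-4383096 + 2710521) = ((1/2 + (1/6)*(-660)) + 1456**2)*(-4383096 + 2710521) = ((1/2 - 110) + 2119936)*(-1672575) = (-219/2 + 2119936)*(-1672575) = (4239653/2)*(-1672575) = -7091137616475/2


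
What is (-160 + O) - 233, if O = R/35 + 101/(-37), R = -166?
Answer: -518612/1295 ≈ -400.47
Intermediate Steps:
O = -9677/1295 (O = -166/35 + 101/(-37) = -166*1/35 + 101*(-1/37) = -166/35 - 101/37 = -9677/1295 ≈ -7.4726)
(-160 + O) - 233 = (-160 - 9677/1295) - 233 = -216877/1295 - 233 = -518612/1295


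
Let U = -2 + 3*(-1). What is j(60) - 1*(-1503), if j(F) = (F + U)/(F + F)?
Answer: 36083/24 ≈ 1503.5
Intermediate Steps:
U = -5 (U = -2 - 3 = -5)
j(F) = (-5 + F)/(2*F) (j(F) = (F - 5)/(F + F) = (-5 + F)/((2*F)) = (-5 + F)*(1/(2*F)) = (-5 + F)/(2*F))
j(60) - 1*(-1503) = (1/2)*(-5 + 60)/60 - 1*(-1503) = (1/2)*(1/60)*55 + 1503 = 11/24 + 1503 = 36083/24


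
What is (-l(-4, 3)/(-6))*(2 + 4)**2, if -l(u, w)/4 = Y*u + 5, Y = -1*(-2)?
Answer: 72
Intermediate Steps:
Y = 2
l(u, w) = -20 - 8*u (l(u, w) = -4*(2*u + 5) = -4*(5 + 2*u) = -20 - 8*u)
(-l(-4, 3)/(-6))*(2 + 4)**2 = (-(-20 - 8*(-4))/(-6))*(2 + 4)**2 = -(-20 + 32)*(-1)/6*6**2 = -12*(-1)/6*36 = -1*(-2)*36 = 2*36 = 72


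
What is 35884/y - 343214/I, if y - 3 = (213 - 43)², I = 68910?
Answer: -3723573901/995852865 ≈ -3.7391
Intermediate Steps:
y = 28903 (y = 3 + (213 - 43)² = 3 + 170² = 3 + 28900 = 28903)
35884/y - 343214/I = 35884/28903 - 343214/68910 = 35884*(1/28903) - 343214*1/68910 = 35884/28903 - 171607/34455 = -3723573901/995852865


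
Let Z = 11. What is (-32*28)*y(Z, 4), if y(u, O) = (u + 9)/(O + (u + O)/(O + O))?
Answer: -143360/47 ≈ -3050.2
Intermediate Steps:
y(u, O) = (9 + u)/(O + (O + u)/(2*O)) (y(u, O) = (9 + u)/(O + (O + u)/((2*O))) = (9 + u)/(O + (O + u)*(1/(2*O))) = (9 + u)/(O + (O + u)/(2*O)))
(-32*28)*y(Z, 4) = (-32*28)*(2*4*(9 + 11)/(4 + 11 + 2*4²)) = -1792*4*20/(4 + 11 + 2*16) = -1792*4*20/(4 + 11 + 32) = -1792*4*20/47 = -896*160/47 = -143360/47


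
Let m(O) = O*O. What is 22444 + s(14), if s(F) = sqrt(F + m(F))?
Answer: 22444 + sqrt(210) ≈ 22459.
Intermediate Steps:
m(O) = O**2
s(F) = sqrt(F + F**2)
22444 + s(14) = 22444 + sqrt(14*(1 + 14)) = 22444 + sqrt(14*15) = 22444 + sqrt(210)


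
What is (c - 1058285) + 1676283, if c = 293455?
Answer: 911453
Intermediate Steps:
(c - 1058285) + 1676283 = (293455 - 1058285) + 1676283 = -764830 + 1676283 = 911453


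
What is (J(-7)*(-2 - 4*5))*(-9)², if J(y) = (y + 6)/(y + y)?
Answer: -891/7 ≈ -127.29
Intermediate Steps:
J(y) = (6 + y)/(2*y) (J(y) = (6 + y)/((2*y)) = (6 + y)*(1/(2*y)) = (6 + y)/(2*y))
(J(-7)*(-2 - 4*5))*(-9)² = (((½)*(6 - 7)/(-7))*(-2 - 4*5))*(-9)² = (((½)*(-⅐)*(-1))*(-2 - 20))*81 = ((1/14)*(-22))*81 = -11/7*81 = -891/7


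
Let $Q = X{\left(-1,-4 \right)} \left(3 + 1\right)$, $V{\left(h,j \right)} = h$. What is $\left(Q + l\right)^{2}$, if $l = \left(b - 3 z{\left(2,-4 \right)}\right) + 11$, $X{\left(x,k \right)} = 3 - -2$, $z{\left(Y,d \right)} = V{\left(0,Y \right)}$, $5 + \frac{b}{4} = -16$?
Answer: $2809$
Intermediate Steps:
$b = -84$ ($b = -20 + 4 \left(-16\right) = -20 - 64 = -84$)
$z{\left(Y,d \right)} = 0$
$X{\left(x,k \right)} = 5$ ($X{\left(x,k \right)} = 3 + 2 = 5$)
$l = -73$ ($l = \left(-84 - 0\right) + 11 = \left(-84 + 0\right) + 11 = -84 + 11 = -73$)
$Q = 20$ ($Q = 5 \left(3 + 1\right) = 5 \cdot 4 = 20$)
$\left(Q + l\right)^{2} = \left(20 - 73\right)^{2} = \left(-53\right)^{2} = 2809$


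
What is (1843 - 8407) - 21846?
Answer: -28410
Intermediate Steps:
(1843 - 8407) - 21846 = -6564 - 21846 = -28410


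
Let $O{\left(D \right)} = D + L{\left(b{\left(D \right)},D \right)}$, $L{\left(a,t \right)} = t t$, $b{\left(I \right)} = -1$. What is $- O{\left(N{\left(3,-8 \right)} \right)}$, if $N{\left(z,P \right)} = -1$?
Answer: $0$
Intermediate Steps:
$L{\left(a,t \right)} = t^{2}$
$O{\left(D \right)} = D + D^{2}$
$- O{\left(N{\left(3,-8 \right)} \right)} = - \left(-1\right) \left(1 - 1\right) = - \left(-1\right) 0 = \left(-1\right) 0 = 0$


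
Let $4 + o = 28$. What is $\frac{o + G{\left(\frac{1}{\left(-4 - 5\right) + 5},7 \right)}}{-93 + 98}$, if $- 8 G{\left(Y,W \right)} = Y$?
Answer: $\frac{769}{160} \approx 4.8063$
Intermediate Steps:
$o = 24$ ($o = -4 + 28 = 24$)
$G{\left(Y,W \right)} = - \frac{Y}{8}$
$\frac{o + G{\left(\frac{1}{\left(-4 - 5\right) + 5},7 \right)}}{-93 + 98} = \frac{24 - \frac{1}{8 \left(\left(-4 - 5\right) + 5\right)}}{-93 + 98} = \frac{24 - \frac{1}{8 \left(-9 + 5\right)}}{5} = \frac{24 - \frac{1}{8 \left(-4\right)}}{5} = \frac{24 - - \frac{1}{32}}{5} = \frac{24 + \frac{1}{32}}{5} = \frac{1}{5} \cdot \frac{769}{32} = \frac{769}{160}$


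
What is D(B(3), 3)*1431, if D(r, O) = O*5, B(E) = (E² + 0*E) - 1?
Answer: 21465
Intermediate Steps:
B(E) = -1 + E² (B(E) = (E² + 0) - 1 = E² - 1 = -1 + E²)
D(r, O) = 5*O
D(B(3), 3)*1431 = (5*3)*1431 = 15*1431 = 21465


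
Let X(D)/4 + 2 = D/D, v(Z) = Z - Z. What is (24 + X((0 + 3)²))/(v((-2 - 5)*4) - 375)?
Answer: -4/75 ≈ -0.053333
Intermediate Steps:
v(Z) = 0
X(D) = -4 (X(D) = -8 + 4*(D/D) = -8 + 4*1 = -8 + 4 = -4)
(24 + X((0 + 3)²))/(v((-2 - 5)*4) - 375) = (24 - 4)/(0 - 375) = 20/(-375) = 20*(-1/375) = -4/75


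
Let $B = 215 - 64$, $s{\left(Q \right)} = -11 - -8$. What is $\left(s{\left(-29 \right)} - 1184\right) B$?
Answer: $-179237$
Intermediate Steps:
$s{\left(Q \right)} = -3$ ($s{\left(Q \right)} = -11 + 8 = -3$)
$B = 151$ ($B = 215 - 64 = 151$)
$\left(s{\left(-29 \right)} - 1184\right) B = \left(-3 - 1184\right) 151 = \left(-1187\right) 151 = -179237$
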